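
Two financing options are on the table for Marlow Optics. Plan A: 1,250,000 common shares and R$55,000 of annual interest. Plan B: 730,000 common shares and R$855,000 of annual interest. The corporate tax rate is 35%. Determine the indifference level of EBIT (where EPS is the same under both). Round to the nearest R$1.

At indifference, (EBIT − 55,000)(1 − t)/1,250,000 = (EBIT − 855,000)(1 − t)/730,000.
Cancelling (1 − t) and cross-multiplying: 730,000·(EBIT − 55,000) = 1,250,000·(EBIT − 855,000).
EBIT × (1,250,000 − 730,000) = 855,000 × 1,250,000 − 55,000 × 730,000 = 1,028,600,000,000, so EBIT = 1,028,600,000,000 ÷ 520,000 = 1,978,076.92.

R$1,978,077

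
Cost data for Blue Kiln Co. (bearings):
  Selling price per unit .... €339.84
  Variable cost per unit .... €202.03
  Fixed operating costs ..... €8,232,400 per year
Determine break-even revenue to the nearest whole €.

Contribution margin per unit = €339.84 − €202.03 = €137.81, a CM ratio of €137.81 ÷ €339.84 = 0.4055.
Break-even revenue = fixed costs × price ÷ CM = €8,232,400 × €339.84 ÷ €137.81 = €20,301,131.

€20,301,131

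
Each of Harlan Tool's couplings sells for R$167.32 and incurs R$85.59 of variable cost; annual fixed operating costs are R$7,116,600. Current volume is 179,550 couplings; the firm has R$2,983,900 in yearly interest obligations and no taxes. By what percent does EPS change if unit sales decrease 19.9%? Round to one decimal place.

Total contribution margin = 179,550 × R$81.73 = R$14,674,621.50.
Operating income = contribution − fixed costs = R$14,674,621.50 − R$7,116,600 = R$7,558,021.50.
After interest of R$2,983,900.00, pre-tax earnings = R$4,574,121.50.
Degree of combined leverage = contribution ÷ (EBIT − I) = R$14,674,621.50 ÷ R$4,574,121.50 = 3.2082.
%ΔEPS = DCL × %ΔSales = 3.2082 × -19.9% = -63.8%.

-63.8%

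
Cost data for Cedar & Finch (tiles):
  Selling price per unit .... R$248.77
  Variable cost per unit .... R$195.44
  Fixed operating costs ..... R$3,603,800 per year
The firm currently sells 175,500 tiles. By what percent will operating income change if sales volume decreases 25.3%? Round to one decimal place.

Contribution at this volume is 175,500 × R$53.33 = R$9,359,415.00.
EBIT = R$9,359,415.00 − R$3,603,800 = R$5,755,615.00.
Degree of operating leverage = R$9,359,415.00 / R$5,755,615.00 = 1.6261.
Operating income changes by 1.6261 × -25.3% = -41.1%.

-41.1%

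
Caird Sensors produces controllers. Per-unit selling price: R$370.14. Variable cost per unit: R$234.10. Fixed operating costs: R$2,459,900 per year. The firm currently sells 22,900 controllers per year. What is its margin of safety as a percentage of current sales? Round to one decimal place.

21.0%

Unit CM = price − variable cost = R$370.14 − R$234.10 = R$136.04. Break-even units = R$2,459,900 ÷ R$136.04 = 18,082.18; break-even revenue = 18,082.18 × R$370.14 = R$6,692,938.74.
Current sales = 22,900 × R$370.14 = R$8,476,206.00.
Margin of safety = (R$8,476,206.00 − R$6,692,938.74) ÷ R$8,476,206.00 = 21.0%.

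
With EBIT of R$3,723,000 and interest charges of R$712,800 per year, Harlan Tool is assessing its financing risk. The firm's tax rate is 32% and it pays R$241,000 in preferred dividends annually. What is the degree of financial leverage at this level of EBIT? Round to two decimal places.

1.40

Annual interest charges come to R$712,800.00.
Preferred dividends grossed up pre-tax: R$241,000 / (1 − 0.32) = R$354,411.76.
DFL = EBIT ÷ [EBIT − I − D_p/(1−t)] = R$3,723,000 ÷ [R$3,723,000 − R$712,800.00 − R$354,411.76] = R$3,723,000 ÷ R$2,655,788.24 = 1.4018.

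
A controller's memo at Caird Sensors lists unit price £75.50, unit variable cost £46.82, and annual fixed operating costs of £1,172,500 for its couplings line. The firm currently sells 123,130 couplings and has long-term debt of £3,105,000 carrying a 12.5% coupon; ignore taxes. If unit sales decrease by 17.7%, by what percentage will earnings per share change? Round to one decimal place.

Total contribution margin = 123,130 × £28.68 = £3,531,368.40.
Subtracting fixed costs: EBIT = £3,531,368.40 − £1,172,500 = £2,358,868.40.
Interest = £388,125.00, so EBIT − I = £1,970,743.40.
DCL = total CM / (EBIT − I) = £3,531,368.40 / £1,970,743.40 = 1.7919.
EPS therefore changes by 1.7919 × (-17.7%) = -31.7%.

-31.7%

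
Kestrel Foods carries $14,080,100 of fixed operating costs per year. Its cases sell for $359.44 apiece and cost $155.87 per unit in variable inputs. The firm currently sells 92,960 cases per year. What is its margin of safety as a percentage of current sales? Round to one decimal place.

Unit CM = price − variable cost = $359.44 − $155.87 = $203.57. Break-even units = $14,080,100 ÷ $203.57 = 69,165.89; break-even revenue = 69,165.89 × $359.44 = $24,860,987.10.
Actual sales revenue = 92,960 × $359.44 = $33,413,542.40.
Margin of safety = ($33,413,542.40 − $24,860,987.10) ÷ $33,413,542.40 = 25.6%.

25.6%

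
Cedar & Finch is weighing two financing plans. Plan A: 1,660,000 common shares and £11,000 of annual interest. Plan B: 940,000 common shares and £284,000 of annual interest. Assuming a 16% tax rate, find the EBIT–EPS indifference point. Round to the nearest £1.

At indifference, (EBIT − 11,000)(1 − t)/1,660,000 = (EBIT − 284,000)(1 − t)/940,000.
The (1 − t) factor cancels: (EBIT − 11,000) × 940,000 = (EBIT − 284,000) × 1,660,000.
EBIT × (1,660,000 − 940,000) = 284,000 × 1,660,000 − 11,000 × 940,000 = 461,100,000,000, so EBIT = 461,100,000,000 ÷ 720,000 = 640,416.67.

£640,417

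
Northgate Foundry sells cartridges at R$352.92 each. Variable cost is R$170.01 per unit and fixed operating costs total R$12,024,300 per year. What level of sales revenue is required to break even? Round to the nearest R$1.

R$23,200,568

CM per unit = R$352.92 − R$170.01 = R$182.91; CM ratio = R$182.91 / R$352.92 = 0.5183.
Break-even sales = FC ÷ CM ratio = R$12,024,300 × R$352.92 / R$182.91 = R$23,200,568.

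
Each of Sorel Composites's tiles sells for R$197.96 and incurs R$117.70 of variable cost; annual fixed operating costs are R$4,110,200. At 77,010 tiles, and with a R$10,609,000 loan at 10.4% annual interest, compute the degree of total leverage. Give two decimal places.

Total contribution margin = 77,010 × R$80.26 = R$6,180,822.60.
Operating income = contribution − fixed costs = R$6,180,822.60 − R$4,110,200 = R$2,070,622.60. Interest = R$1,103,336.00.
DOL = R$6,180,822.60 ÷ R$2,070,622.60 = 2.9850; DFL = R$2,070,622.60 ÷ R$967,286.60 = 2.1407.
DCL = DOL × DFL = 2.9850 × 2.1407 = 6.3900.

6.39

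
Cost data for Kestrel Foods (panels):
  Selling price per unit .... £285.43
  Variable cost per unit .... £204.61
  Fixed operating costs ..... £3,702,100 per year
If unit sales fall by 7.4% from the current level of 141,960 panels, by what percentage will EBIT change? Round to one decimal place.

-10.9%

At 141,960 units, contribution = 141,960 × £80.82 = £11,473,207.20.
Subtracting fixed costs: EBIT = £11,473,207.20 − £3,702,100 = £7,771,107.20.
DOL = contribution ÷ EBIT = £11,473,207.20 ÷ £7,771,107.20 = 1.4764.
Operating income changes by 1.4764 × -7.4% = -10.9%.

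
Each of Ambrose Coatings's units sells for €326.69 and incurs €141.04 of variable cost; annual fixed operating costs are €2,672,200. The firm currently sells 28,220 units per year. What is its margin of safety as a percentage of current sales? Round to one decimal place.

Contribution margin per unit = €326.69 − €141.04 = €185.65. Break-even units = €2,672,200 ÷ €185.65 = 14,393.75; break-even revenue = 14,393.75 × €326.69 = €4,702,294.74.
Current sales = 28,220 × €326.69 = €9,219,191.80.
Margin of safety = (€9,219,191.80 − €4,702,294.74) ÷ €9,219,191.80 = 49.0%.

49.0%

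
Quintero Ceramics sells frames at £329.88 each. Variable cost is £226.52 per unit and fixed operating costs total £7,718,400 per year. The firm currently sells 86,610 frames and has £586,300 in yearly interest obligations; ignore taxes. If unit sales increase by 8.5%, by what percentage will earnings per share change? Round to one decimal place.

+117.6%

Contribution at this volume is 86,610 × £103.36 = £8,952,009.60.
Operating income = contribution − fixed costs = £8,952,009.60 − £7,718,400 = £1,233,609.60.
After interest of £586,300.00, pre-tax earnings = £647,309.60.
Degree of combined leverage = contribution ÷ (EBIT − I) = £8,952,009.60 ÷ £647,309.60 = 13.8296.
%ΔEPS = DCL × %ΔSales = 13.8296 × +8.5% = +117.6%.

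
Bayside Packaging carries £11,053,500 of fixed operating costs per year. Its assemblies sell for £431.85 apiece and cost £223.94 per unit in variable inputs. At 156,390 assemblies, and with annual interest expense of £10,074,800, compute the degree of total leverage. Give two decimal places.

2.86

At 156,390 units, contribution = 156,390 × £207.91 = £32,515,044.90.
Operating income = contribution − fixed costs = £32,515,044.90 − £11,053,500 = £21,461,544.90. Interest = £10,074,800.00.
DOL = £32,515,044.90 ÷ £21,461,544.90 = 1.5150; DFL = £21,461,544.90 ÷ £11,386,744.90 = 1.8848.
Combined leverage = 1.5150 × 1.8848 = 2.8555.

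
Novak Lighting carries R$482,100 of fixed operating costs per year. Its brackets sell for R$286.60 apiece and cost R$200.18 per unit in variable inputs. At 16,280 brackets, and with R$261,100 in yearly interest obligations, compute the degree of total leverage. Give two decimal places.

2.12

Total contribution margin = 16,280 × R$86.42 = R$1,406,917.60.
EBIT = R$1,406,917.60 − R$482,100 = R$924,817.60. Interest = R$261,100.00, so EBIT − I = R$663,717.60.
Degree of total leverage = total CM / (EBIT − interest) = R$1,406,917.60 / R$663,717.60 = 2.1198.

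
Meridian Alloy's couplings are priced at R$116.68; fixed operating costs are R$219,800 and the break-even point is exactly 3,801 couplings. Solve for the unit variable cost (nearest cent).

Contribution per unit must be FC / Q = R$219,800 / 3,801 = R$57.8269.
Hence VC = price − CM = R$116.68 − R$57.8269 = R$58.85.

R$58.85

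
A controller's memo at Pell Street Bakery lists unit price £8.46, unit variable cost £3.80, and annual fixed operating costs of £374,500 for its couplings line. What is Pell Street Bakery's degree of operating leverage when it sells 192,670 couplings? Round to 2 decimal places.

At 192,670 units, contribution = 192,670 × £4.66 = £897,842.20.
Operating income = contribution − fixed costs = £897,842.20 − £374,500 = £523,342.20.
Degree of operating leverage = £897,842.20 / £523,342.20 = 1.7156.

1.72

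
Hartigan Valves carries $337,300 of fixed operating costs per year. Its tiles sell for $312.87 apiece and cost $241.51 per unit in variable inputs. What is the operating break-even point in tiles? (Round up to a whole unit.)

4,727 tiles

Unit CM = price − variable cost = $312.87 − $241.51 = $71.36.
Break-even volume = fixed costs ÷ CM per unit = $337,300 ÷ $71.36 = 4,726.74, so 4,727 tiles.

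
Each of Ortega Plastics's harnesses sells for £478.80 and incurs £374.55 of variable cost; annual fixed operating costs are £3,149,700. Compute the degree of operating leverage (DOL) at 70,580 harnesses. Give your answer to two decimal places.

1.75

Total contribution margin = 70,580 × £104.25 = £7,357,965.00.
Operating income = contribution − fixed costs = £7,357,965.00 − £3,149,700 = £4,208,265.00.
DOL = contribution ÷ EBIT = £7,357,965.00 ÷ £4,208,265.00 = 1.7485.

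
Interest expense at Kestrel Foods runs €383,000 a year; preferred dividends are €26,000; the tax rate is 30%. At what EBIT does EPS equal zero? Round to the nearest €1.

€420,143

Preferred dividends are paid after tax, so their pre-tax equivalent is €26,000 ÷ (1 − 0.30) = €37,142.86.
EPS = 0 when EBIT covers interest plus the pre-tax preferred burden: €383,000 + €37,142.86 = €420,142.86.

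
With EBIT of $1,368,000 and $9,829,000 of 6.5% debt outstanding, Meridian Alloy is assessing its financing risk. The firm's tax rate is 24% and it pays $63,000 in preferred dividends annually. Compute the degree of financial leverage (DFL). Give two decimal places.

Annual interest charges come to $638,885.00.
Pre-tax preferred-dividend burden = $63,000 ÷ (1 − 0.24) = $82,894.74.
DFL = EBIT ÷ [EBIT − I − D_p/(1−t)] = $1,368,000 ÷ [$1,368,000 − $638,885.00 − $82,894.74] = $1,368,000 ÷ $646,220.26 = 2.1169.

2.12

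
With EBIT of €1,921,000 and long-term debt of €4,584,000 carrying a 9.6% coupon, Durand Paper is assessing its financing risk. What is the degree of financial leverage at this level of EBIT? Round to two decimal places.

Interest = €440,064.00.
Degree of financial leverage = EBIT / (EBIT − interest) = €1,921,000 / €1,480,936.00 = 1.2972.

1.30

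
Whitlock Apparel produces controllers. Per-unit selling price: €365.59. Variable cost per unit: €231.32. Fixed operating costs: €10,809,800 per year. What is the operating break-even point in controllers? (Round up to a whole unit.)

80,508 controllers

Contribution margin per unit = €365.59 − €231.32 = €134.27.
Units to break even: €10,809,800 ÷ €134.27 = 80,507.93, rounded up to 80,508.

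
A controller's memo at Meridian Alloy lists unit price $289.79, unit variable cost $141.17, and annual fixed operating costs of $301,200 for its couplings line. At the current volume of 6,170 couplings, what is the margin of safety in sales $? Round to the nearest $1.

Contribution margin per unit = $289.79 − $141.17 = $148.62. Break-even units = $301,200 ÷ $148.62 = 2,026.65; break-even revenue = 2,026.65 × $289.79 = $587,301.49.
Current sales = 6,170 × $289.79 = $1,788,004.30.
Margin of safety = $1,788,004.30 − $587,301.49 = $1,200,703.

$1,200,703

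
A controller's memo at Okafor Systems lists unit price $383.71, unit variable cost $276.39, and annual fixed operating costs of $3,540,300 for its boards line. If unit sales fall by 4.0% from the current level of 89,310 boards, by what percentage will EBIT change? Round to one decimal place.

Contribution at this volume is 89,310 × $107.32 = $9,584,749.20.
EBIT = $9,584,749.20 − $3,540,300 = $6,044,449.20.
DOL = contribution ÷ EBIT = $9,584,749.20 ÷ $6,044,449.20 = 1.5857.
Operating income changes by 1.5857 × -4.0% = -6.3%.

-6.3%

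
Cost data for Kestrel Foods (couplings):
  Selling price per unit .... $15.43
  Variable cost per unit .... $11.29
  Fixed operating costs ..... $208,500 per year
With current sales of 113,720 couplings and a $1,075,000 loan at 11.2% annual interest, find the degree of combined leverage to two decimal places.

Total contribution margin = 113,720 × $4.14 = $470,800.80.
Operating income = contribution − fixed costs = $470,800.80 − $208,500 = $262,300.80. Interest = $120,400.00.
DOL = $470,800.80 ÷ $262,300.80 = 1.7949; DFL = $262,300.80 ÷ $141,900.80 = 1.8485.
Combined leverage = 1.7949 × 1.8485 = 3.3179.

3.32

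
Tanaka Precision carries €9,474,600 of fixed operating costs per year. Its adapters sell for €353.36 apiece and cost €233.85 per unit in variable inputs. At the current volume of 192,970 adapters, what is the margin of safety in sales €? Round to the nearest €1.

€40,173,950

Each unit contributes €353.36 − €233.85 = €119.51. Break-even units = €9,474,600 ÷ €119.51 = 79,278.72; break-even revenue = 79,278.72 × €353.36 = €28,013,929.01.
Actual sales revenue = 192,970 × €353.36 = €68,187,879.20.
Margin of safety = €68,187,879.20 − €28,013,929.01 = €40,173,950.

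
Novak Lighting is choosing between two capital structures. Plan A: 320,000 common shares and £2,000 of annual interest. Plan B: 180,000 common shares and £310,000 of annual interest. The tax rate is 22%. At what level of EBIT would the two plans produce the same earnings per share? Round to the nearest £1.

Set EPS_A = EPS_B: (EBIT − £2,000)(1 − 0.22) ÷ 320,000 = (EBIT − £310,000)(1 − 0.22) ÷ 180,000.
Cancelling (1 − t) and cross-multiplying: 180,000·(EBIT − 2,000) = 320,000·(EBIT − 310,000).
Solving, EBIT = (310,000·320,000 − 2,000·180,000) / (320,000 − 180,000) = 98,840,000,000 / 140,000 = 706,000.00.

£706,000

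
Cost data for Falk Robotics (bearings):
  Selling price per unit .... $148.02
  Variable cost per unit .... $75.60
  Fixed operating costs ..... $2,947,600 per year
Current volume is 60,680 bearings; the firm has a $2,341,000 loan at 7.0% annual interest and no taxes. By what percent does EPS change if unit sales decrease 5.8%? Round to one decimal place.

-19.9%

At 60,680 units, contribution = 60,680 × $72.42 = $4,394,445.60.
Subtracting fixed costs: EBIT = $4,394,445.60 − $2,947,600 = $1,446,845.60.
Interest = $163,870.00, so EBIT − I = $1,282,975.60.
Degree of combined leverage = contribution ÷ (EBIT − I) = $4,394,445.60 ÷ $1,282,975.60 = 3.4252.
%ΔEPS = DCL × %ΔSales = 3.4252 × -5.8% = -19.9%.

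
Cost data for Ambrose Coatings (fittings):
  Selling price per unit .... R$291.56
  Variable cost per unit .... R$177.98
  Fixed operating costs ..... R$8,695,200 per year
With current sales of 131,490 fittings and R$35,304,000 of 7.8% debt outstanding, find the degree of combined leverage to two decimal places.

Contribution at this volume is 131,490 × R$113.58 = R$14,934,634.20.
Subtracting fixed costs: EBIT = R$14,934,634.20 − R$8,695,200 = R$6,239,434.20. Interest = R$2,753,712.00.
DOL = R$14,934,634.20 ÷ R$6,239,434.20 = 2.3936; DFL = R$6,239,434.20 ÷ R$3,485,722.20 = 1.7900.
DCL = DOL × DFL = 2.3936 × 1.7900 = 4.2845.

4.28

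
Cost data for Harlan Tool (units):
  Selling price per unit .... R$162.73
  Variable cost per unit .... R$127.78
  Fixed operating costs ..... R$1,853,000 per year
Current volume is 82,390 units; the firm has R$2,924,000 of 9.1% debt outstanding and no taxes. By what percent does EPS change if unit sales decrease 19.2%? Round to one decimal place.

-72.7%

Contribution at this volume is 82,390 × R$34.95 = R$2,879,530.50.
Subtracting fixed costs: EBIT = R$2,879,530.50 − R$1,853,000 = R$1,026,530.50.
Interest = R$266,084.00, so EBIT − I = R$760,446.50.
Degree of combined leverage = contribution ÷ (EBIT − I) = R$2,879,530.50 ÷ R$760,446.50 = 3.7866.
%ΔEPS = DCL × %ΔSales = 3.7866 × -19.2% = -72.7%.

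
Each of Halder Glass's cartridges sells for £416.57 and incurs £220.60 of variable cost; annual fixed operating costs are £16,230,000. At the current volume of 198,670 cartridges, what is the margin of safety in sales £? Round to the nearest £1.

Unit CM = price − variable cost = £416.57 − £220.60 = £195.97. Break-even units = £16,230,000 ÷ £195.97 = 82,818.80; break-even revenue = 82,818.80 × £416.57 = £34,499,827.01.
Current sales = 198,670 × £416.57 = £82,759,961.90.
Margin of safety = £82,759,961.90 − £34,499,827.01 = £48,260,135.

£48,260,135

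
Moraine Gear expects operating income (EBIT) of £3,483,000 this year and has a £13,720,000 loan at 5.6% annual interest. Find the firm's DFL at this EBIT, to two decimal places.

Interest = £768,320.00.
Degree of financial leverage = EBIT / (EBIT − interest) = £3,483,000 / £2,714,680.00 = 1.2830.

1.28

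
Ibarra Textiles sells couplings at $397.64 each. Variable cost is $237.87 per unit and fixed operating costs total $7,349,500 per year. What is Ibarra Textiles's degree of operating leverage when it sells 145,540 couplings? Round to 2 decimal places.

Contribution at this volume is 145,540 × $159.77 = $23,252,925.80.
Subtracting fixed costs: EBIT = $23,252,925.80 − $7,349,500 = $15,903,425.80.
Degree of operating leverage = $23,252,925.80 / $15,903,425.80 = 1.4621.

1.46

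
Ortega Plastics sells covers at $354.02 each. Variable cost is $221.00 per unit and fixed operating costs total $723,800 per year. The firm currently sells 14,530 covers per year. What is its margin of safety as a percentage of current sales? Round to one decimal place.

Unit CM = price − variable cost = $354.02 − $221.00 = $133.02. Break-even units = $723,800 ÷ $133.02 = 5,441.29; break-even revenue = 5,441.29 × $354.02 = $1,926,324.43.
Current sales = 14,530 × $354.02 = $5,143,910.60.
Margin of safety = ($5,143,910.60 − $1,926,324.43) ÷ $5,143,910.60 = 62.6%.

62.6%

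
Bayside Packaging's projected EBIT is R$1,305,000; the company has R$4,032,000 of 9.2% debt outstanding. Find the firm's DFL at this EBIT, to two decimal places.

Annual interest charges come to R$370,944.00.
Degree of financial leverage = EBIT / (EBIT − interest) = R$1,305,000 / R$934,056.00 = 1.3971.

1.40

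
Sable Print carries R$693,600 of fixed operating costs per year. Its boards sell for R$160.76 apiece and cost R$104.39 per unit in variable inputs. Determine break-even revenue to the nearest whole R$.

Contribution margin per unit = R$160.76 − R$104.39 = R$56.37, a CM ratio of R$56.37 ÷ R$160.76 = 0.3506.
Break-even revenue = fixed costs × price ÷ CM = R$693,600 × R$160.76 ÷ R$56.37 = R$1,978,058.

R$1,978,058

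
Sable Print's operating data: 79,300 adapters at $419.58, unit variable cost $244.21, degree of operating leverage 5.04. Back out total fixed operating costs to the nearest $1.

At 79,300 units, contribution = 79,300 × $175.37 = $13,906,841.00.
DOL = contribution / EBIT, so EBIT = $13,906,841.00 / 5.04 = $2,759,293.85.
Fixed costs = CM − EBIT = $13,906,841.00 − $2,759,293.85 = $11,147,547.

$11,147,547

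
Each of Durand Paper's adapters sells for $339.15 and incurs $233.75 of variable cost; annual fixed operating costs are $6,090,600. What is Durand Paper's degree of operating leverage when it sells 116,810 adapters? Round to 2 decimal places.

Contribution at this volume is 116,810 × $105.40 = $12,311,774.00.
EBIT = $12,311,774.00 − $6,090,600 = $6,221,174.00.
DOL = contribution ÷ EBIT = $12,311,774.00 ÷ $6,221,174.00 = 1.9790.

1.98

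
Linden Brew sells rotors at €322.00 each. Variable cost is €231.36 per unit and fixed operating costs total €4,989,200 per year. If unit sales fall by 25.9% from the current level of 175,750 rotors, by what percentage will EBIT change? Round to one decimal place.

Contribution at this volume is 175,750 × €90.64 = €15,929,980.00.
Subtracting fixed costs: EBIT = €15,929,980.00 − €4,989,200 = €10,940,780.00.
DOL = contribution ÷ EBIT = €15,929,980.00 ÷ €10,940,780.00 = 1.4560.
Operating income changes by 1.4560 × -25.9% = -37.7%.

-37.7%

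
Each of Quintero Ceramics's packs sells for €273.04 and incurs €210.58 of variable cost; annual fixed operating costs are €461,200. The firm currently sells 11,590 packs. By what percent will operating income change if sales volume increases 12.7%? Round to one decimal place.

+35.0%

Total contribution margin = 11,590 × €62.46 = €723,911.40.
EBIT = €723,911.40 − €461,200 = €262,711.40.
DOL = contribution ÷ EBIT = €723,911.40 ÷ €262,711.40 = 2.7555.
Operating income changes by 2.7555 × +12.7% = +35.0%.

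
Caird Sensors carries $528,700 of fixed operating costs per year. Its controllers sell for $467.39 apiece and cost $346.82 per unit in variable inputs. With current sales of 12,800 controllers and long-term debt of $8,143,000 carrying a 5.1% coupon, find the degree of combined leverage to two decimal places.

Total contribution margin = 12,800 × $120.57 = $1,543,296.00.
EBIT = $1,543,296.00 − $528,700 = $1,014,596.00. Interest = $415,293.00, so EBIT − I = $599,303.00.
DCL = contribution ÷ (EBIT − I) = $1,543,296.00 ÷ $599,303.00 = 2.5752.

2.58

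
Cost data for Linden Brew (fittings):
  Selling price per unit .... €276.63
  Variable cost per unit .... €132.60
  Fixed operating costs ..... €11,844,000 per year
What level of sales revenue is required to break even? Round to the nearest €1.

€22,748,078

Contribution margin per unit = €276.63 − €132.60 = €144.03, a CM ratio of €144.03 ÷ €276.63 = 0.5207.
Break-even sales = FC ÷ CM ratio = €11,844,000 × €276.63 / €144.03 = €22,748,078.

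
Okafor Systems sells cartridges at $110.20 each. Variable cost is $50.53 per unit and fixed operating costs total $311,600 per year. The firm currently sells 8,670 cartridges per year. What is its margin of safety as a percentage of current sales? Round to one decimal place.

39.8%

Contribution margin per unit = $110.20 − $50.53 = $59.67. Break-even units = $311,600 ÷ $59.67 = 5,222.05; break-even revenue = 5,222.05 × $110.20 = $575,470.42.
Current sales = 8,670 × $110.20 = $955,434.00.
Margin of safety = ($955,434.00 − $575,470.42) ÷ $955,434.00 = 39.8%.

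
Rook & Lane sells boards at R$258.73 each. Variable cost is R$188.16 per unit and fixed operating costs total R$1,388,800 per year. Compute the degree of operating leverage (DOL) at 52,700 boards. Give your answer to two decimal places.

1.60

Total contribution margin = 52,700 × R$70.57 = R$3,719,039.00.
Operating income = contribution − fixed costs = R$3,719,039.00 − R$1,388,800 = R$2,330,239.00.
DOL = contribution ÷ EBIT = R$3,719,039.00 ÷ R$2,330,239.00 = 1.5960.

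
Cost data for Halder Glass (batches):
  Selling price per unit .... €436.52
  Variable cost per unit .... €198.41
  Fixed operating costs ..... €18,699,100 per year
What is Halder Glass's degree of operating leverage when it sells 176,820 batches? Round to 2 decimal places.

Contribution at this volume is 176,820 × €238.11 = €42,102,610.20.
Operating income = contribution − fixed costs = €42,102,610.20 − €18,699,100 = €23,403,510.20.
Degree of operating leverage = €42,102,610.20 / €23,403,510.20 = 1.7990.

1.80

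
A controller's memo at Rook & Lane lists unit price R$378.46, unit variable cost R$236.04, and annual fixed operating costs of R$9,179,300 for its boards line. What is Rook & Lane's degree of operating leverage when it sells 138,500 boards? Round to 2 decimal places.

1.87

Total contribution margin = 138,500 × R$142.42 = R$19,725,170.00.
Subtracting fixed costs: EBIT = R$19,725,170.00 − R$9,179,300 = R$10,545,870.00.
Degree of operating leverage = R$19,725,170.00 / R$10,545,870.00 = 1.8704.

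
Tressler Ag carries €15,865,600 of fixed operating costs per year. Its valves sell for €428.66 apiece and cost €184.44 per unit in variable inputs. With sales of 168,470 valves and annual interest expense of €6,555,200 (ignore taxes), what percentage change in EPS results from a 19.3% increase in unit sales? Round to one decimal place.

At 168,470 units, contribution = 168,470 × €244.22 = €41,143,743.40.
Subtracting fixed costs: EBIT = €41,143,743.40 − €15,865,600 = €25,278,143.40.
After interest of €6,555,200.00, pre-tax earnings = €18,722,943.40.
DCL = total CM / (EBIT − I) = €41,143,743.40 / €18,722,943.40 = 2.1975.
%ΔEPS = DCL × %ΔSales = 2.1975 × +19.3% = +42.4%.

+42.4%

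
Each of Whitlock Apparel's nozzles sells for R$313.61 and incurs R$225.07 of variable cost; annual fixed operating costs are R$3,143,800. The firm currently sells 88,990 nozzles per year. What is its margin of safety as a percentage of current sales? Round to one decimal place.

60.1%

Contribution margin per unit = R$313.61 − R$225.07 = R$88.54. Break-even units = R$3,143,800 ÷ R$88.54 = 35,507.12; break-even revenue = 35,507.12 × R$313.61 = R$11,135,386.47.
Current sales = 88,990 × R$313.61 = R$27,908,153.90.
Margin of safety = (R$27,908,153.90 − R$11,135,386.47) ÷ R$27,908,153.90 = 60.1%.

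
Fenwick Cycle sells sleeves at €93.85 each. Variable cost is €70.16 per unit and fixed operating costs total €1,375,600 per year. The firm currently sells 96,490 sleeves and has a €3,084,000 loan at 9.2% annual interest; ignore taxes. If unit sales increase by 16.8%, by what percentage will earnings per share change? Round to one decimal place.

+61.3%

Contribution at this volume is 96,490 × €23.69 = €2,285,848.10.
Operating income = contribution − fixed costs = €2,285,848.10 − €1,375,600 = €910,248.10.
After interest of €283,728.00, pre-tax earnings = €626,520.10.
Degree of combined leverage = contribution ÷ (EBIT − I) = €2,285,848.10 ÷ €626,520.10 = 3.6485.
%ΔEPS = DCL × %ΔSales = 3.6485 × +16.8% = +61.3%.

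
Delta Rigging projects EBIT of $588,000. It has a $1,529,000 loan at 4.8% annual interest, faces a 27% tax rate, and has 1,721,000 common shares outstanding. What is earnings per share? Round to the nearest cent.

Pre-tax income = $588,000 − $73,392.00 = $514,608.00.
Net income = $514,608.00 × (1 − 0.27) = $375,663.84.
EPS = $375,663.84 ÷ 1,721,000 = $0.22.

$0.22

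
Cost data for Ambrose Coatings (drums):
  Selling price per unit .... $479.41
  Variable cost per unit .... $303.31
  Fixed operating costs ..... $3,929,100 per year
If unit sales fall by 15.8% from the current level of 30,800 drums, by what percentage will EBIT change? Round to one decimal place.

-57.3%

Contribution at this volume is 30,800 × $176.10 = $5,423,880.00.
Operating income = contribution − fixed costs = $5,423,880.00 − $3,929,100 = $1,494,780.00.
So DOL = total CM / EBIT = $5,423,880.00 / $1,494,780.00 = 3.6285.
Operating income changes by 3.6285 × -15.8% = -57.3%.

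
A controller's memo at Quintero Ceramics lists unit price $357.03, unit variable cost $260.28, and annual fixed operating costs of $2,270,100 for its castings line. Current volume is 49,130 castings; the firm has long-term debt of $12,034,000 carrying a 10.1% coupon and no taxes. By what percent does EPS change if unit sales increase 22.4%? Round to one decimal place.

+84.0%

Contribution at this volume is 49,130 × $96.75 = $4,753,327.50.
Operating income = contribution − fixed costs = $4,753,327.50 − $2,270,100 = $2,483,227.50.
After interest of $1,215,434.00, pre-tax earnings = $1,267,793.50.
Degree of combined leverage = contribution ÷ (EBIT − I) = $4,753,327.50 ÷ $1,267,793.50 = 3.7493.
EPS therefore changes by 3.7493 × (+22.4%) = +84.0%.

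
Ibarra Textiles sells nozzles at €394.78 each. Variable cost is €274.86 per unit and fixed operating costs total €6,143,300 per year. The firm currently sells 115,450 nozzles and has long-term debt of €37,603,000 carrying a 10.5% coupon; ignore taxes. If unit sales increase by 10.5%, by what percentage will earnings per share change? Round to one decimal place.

+38.7%

Total contribution margin = 115,450 × €119.92 = €13,844,764.00.
Subtracting fixed costs: EBIT = €13,844,764.00 − €6,143,300 = €7,701,464.00.
After interest of €3,948,315.00, pre-tax earnings = €3,753,149.00.
Degree of combined leverage = contribution ÷ (EBIT − I) = €13,844,764.00 ÷ €3,753,149.00 = 3.6888.
%ΔEPS = DCL × %ΔSales = 3.6888 × +10.5% = +38.7%.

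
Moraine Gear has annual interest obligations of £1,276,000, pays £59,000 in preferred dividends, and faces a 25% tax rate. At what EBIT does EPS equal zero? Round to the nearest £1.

£1,354,667

Preferred dividends are paid after tax, so their pre-tax equivalent is £59,000 ÷ (1 − 0.25) = £78,666.67.
Financial break-even EBIT = interest + D_p ÷ (1 − t) = £1,276,000 + £78,666.67 = £1,354,666.67.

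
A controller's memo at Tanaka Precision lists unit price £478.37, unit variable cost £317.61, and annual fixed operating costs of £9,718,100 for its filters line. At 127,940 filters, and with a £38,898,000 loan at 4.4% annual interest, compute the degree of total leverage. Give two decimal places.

Total contribution margin = 127,940 × £160.76 = £20,567,634.40.
EBIT = £20,567,634.40 − £9,718,100 = £10,849,534.40. Interest = £1,711,512.00.
DOL = £20,567,634.40 ÷ £10,849,534.40 = 1.8957; DFL = £10,849,534.40 ÷ £9,138,022.40 = 1.1873.
Combined leverage = 1.8957 × 1.1873 = 2.2508.

2.25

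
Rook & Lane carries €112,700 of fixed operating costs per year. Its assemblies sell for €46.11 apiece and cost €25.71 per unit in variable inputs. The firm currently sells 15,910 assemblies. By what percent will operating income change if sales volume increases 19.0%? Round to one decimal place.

+29.1%

Total contribution margin = 15,910 × €20.40 = €324,564.00.
EBIT = €324,564.00 − €112,700 = €211,864.00.
Degree of operating leverage = €324,564.00 / €211,864.00 = 1.5319.
So EBIT moves 1.5319 × (+19.0%) = +29.1%.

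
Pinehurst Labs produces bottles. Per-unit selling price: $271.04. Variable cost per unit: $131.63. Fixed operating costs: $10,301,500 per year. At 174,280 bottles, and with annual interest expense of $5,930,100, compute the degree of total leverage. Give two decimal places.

3.01

Total contribution margin = 174,280 × $139.41 = $24,296,374.80.
Subtracting fixed costs: EBIT = $24,296,374.80 − $10,301,500 = $13,994,874.80. Interest = $5,930,100.00, so EBIT − I = $8,064,774.80.
Degree of total leverage = total CM / (EBIT − interest) = $24,296,374.80 / $8,064,774.80 = 3.0127.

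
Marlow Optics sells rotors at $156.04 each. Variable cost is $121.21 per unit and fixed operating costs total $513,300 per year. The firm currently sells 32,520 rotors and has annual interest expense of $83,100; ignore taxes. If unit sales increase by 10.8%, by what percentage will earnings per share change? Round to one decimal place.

At 32,520 units, contribution = 32,520 × $34.83 = $1,132,671.60.
EBIT = $1,132,671.60 − $513,300 = $619,371.60.
After interest of $83,100.00, pre-tax earnings = $536,271.60.
DCL = total CM / (EBIT − I) = $1,132,671.60 / $536,271.60 = 2.1121.
EPS therefore changes by 2.1121 × (+10.8%) = +22.8%.

+22.8%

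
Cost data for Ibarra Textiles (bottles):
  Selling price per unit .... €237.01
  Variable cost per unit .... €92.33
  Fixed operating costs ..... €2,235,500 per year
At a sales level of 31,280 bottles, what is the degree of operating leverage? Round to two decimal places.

Total contribution margin = 31,280 × €144.68 = €4,525,590.40.
Operating income = contribution − fixed costs = €4,525,590.40 − €2,235,500 = €2,290,090.40.
So DOL = total CM / EBIT = €4,525,590.40 / €2,290,090.40 = 1.9762.

1.98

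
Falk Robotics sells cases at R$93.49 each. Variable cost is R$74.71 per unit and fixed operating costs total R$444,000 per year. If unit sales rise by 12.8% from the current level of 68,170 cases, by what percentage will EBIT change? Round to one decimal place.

+19.6%

Total contribution margin = 68,170 × R$18.78 = R$1,280,232.60.
Operating income = contribution − fixed costs = R$1,280,232.60 − R$444,000 = R$836,232.60.
So DOL = total CM / EBIT = R$1,280,232.60 / R$836,232.60 = 1.5310.
%ΔEBIT = DOL × %ΔSales = 1.5310 × +12.8% = +19.6%.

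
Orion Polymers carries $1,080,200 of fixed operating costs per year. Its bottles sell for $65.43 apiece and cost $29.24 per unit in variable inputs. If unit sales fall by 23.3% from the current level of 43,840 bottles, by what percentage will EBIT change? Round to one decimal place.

Total contribution margin = 43,840 × $36.19 = $1,586,569.60.
EBIT = $1,586,569.60 − $1,080,200 = $506,369.60.
So DOL = total CM / EBIT = $1,586,569.60 / $506,369.60 = 3.1332.
So EBIT moves 3.1332 × (-23.3%) = -73.0%.

-73.0%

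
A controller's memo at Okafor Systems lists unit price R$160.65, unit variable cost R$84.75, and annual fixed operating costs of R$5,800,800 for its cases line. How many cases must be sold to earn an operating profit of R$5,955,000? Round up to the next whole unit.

Unit CM = price − variable cost = R$160.65 − R$84.75 = R$75.90.
Required volume = (fixed costs + target profit) ÷ CM = (R$5,800,800 + R$5,955,000) ÷ R$75.90 = 154,885.38, so 154,886 cases.

154,886 cases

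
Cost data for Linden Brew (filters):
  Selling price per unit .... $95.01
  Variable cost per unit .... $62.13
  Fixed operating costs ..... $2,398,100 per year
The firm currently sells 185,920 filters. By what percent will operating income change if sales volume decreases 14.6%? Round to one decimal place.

Total contribution margin = 185,920 × $32.88 = $6,113,049.60.
EBIT = $6,113,049.60 − $2,398,100 = $3,714,949.60.
Degree of operating leverage = $6,113,049.60 / $3,714,949.60 = 1.6455.
So EBIT moves 1.6455 × (-14.6%) = -24.0%.

-24.0%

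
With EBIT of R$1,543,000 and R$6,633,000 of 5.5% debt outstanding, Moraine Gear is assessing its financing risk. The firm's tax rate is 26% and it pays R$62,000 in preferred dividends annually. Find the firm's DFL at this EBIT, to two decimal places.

1.41

Interest = R$364,815.00.
Pre-tax preferred-dividend burden = R$62,000 ÷ (1 − 0.26) = R$83,783.78.
DFL = EBIT ÷ [EBIT − I − D_p/(1−t)] = R$1,543,000 ÷ [R$1,543,000 − R$364,815.00 − R$83,783.78] = R$1,543,000 ÷ R$1,094,401.22 = 1.4099.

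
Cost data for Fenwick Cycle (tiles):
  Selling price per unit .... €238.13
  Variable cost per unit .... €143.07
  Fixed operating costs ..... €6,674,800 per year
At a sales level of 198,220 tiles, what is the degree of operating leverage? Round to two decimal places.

1.55

Total contribution margin = 198,220 × €95.06 = €18,842,793.20.
Operating income = contribution − fixed costs = €18,842,793.20 − €6,674,800 = €12,167,993.20.
So DOL = total CM / EBIT = €18,842,793.20 / €12,167,993.20 = 1.5486.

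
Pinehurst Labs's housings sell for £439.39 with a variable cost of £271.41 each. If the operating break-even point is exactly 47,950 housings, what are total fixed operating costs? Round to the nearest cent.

£8,054,641.00

Each unit contributes £439.39 − £271.41 = £167.98.
Fixed costs = break-even units × CM = 47,950 × £167.98 = £8,054,641.00.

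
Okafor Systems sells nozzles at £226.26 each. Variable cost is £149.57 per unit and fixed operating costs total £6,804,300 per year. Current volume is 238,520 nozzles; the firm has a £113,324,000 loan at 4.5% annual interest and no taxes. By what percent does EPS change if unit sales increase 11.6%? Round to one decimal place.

Total contribution margin = 238,520 × £76.69 = £18,292,098.80.
EBIT = £18,292,098.80 − £6,804,300 = £11,487,798.80.
After interest of £5,099,580.00, pre-tax earnings = £6,388,218.80.
Degree of combined leverage = contribution ÷ (EBIT − I) = £18,292,098.80 ÷ £6,388,218.80 = 2.8634.
%ΔEPS = DCL × %ΔSales = 2.8634 × +11.6% = +33.2%.

+33.2%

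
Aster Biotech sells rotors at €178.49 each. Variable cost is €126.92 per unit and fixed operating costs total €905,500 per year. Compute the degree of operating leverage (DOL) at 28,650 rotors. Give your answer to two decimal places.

2.58

Contribution at this volume is 28,650 × €51.57 = €1,477,480.50.
Subtracting fixed costs: EBIT = €1,477,480.50 − €905,500 = €571,980.50.
So DOL = total CM / EBIT = €1,477,480.50 / €571,980.50 = 2.5831.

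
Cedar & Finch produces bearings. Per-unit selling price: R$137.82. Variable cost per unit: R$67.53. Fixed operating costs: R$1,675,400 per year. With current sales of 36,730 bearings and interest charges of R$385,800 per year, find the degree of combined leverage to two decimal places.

Contribution at this volume is 36,730 × R$70.29 = R$2,581,751.70.
EBIT = R$2,581,751.70 − R$1,675,400 = R$906,351.70. Interest = R$385,800.00.
DOL = R$2,581,751.70 ÷ R$906,351.70 = 2.8485; DFL = R$906,351.70 ÷ R$520,551.70 = 1.7411.
DCL = DOL × DFL = 2.8485 × 1.7411 = 4.9595.

4.96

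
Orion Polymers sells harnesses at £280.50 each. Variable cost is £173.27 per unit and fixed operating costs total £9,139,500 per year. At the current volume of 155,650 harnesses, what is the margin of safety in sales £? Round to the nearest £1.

Contribution margin per unit = £280.50 − £173.27 = £107.23. Break-even units = £9,139,500 ÷ £107.23 = 85,232.68; break-even revenue = 85,232.68 × £280.50 = £23,907,766.02.
Current sales = 155,650 × £280.50 = £43,659,825.00.
Margin of safety = £43,659,825.00 − £23,907,766.02 = £19,752,059.

£19,752,059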